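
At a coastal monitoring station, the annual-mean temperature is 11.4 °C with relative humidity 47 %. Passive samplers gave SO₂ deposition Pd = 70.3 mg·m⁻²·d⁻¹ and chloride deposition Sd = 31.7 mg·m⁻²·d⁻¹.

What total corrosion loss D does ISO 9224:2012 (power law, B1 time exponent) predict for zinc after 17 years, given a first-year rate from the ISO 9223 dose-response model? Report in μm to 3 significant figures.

D(17) = 11.4 μm

zinc: f(T) = -0.071·(T−10) [T>10 °C] = -0.0994
  sulphur-dioxide contribution → 0.6592 μm/a
  chloride contribution → 0.4817 μm/a
  ⇒ r_corr(zinc) = 1.141 μm/a
Power-law: D(17) = r_corr · 17^0.813
  D(17) = 1.141 × 17^0.813 = 1.141 × 10.01 = 11.42 μm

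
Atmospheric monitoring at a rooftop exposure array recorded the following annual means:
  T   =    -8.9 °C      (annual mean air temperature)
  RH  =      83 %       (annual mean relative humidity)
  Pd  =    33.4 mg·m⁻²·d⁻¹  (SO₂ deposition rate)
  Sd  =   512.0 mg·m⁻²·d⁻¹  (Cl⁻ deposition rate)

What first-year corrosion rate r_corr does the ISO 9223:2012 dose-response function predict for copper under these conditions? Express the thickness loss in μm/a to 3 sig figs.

copper: temperature factor f = +0.126·(-18.9) = -2.3814
  Pd branch = 0.0053·Pd^0.26·e^(0.059·RH+f) = 0.1633 μm/a
  Cl⁻ term: 0.01025·512.0^0.27·exp(0.036·83+0.049·-8.9) = 0.7088
  r_corr = 0.1633 + 0.7088 = 0.8721 μm/a

r_corr = 0.872 μm/a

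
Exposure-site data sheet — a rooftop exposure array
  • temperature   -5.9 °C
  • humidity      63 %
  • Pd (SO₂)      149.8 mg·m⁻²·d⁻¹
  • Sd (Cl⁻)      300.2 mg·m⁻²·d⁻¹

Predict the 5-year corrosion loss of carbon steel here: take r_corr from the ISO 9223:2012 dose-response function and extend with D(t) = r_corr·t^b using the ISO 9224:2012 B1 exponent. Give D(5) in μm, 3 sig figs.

D(5) = 69.4 μm

carbon steel: f(T) = +0.150·(T−10) [T≤10 °C] = -2.3850
  sulphur-dioxide contribution → 7.774 μm/a
  chloride contribution → 22.13 μm/a
  total first-year rate 29.91 μm/a
ISO 9224: D(t) = r_corr · t^b with b = 0.523 (carbon steel, B1)
  D(5) = 29.91 × 5^0.523 = 29.91 × 2.32 = 69.39 μm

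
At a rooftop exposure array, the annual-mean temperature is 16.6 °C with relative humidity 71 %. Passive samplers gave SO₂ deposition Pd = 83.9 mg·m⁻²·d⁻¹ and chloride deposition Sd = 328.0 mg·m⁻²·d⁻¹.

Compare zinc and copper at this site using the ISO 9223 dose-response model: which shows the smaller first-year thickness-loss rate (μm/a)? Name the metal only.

zinc: f(T) = -0.071·(T−10) [T>10 °C] = -0.4686
  sulphur-dioxide contribution → 1.486 μm/a
  chloride contribution → 3.44 μm/a
  total first-year rate 4.926 μm/a
copper: T>10 °C ⇒ hinge -0.080·(16.6−10) = -0.5280
  sulphur-dioxide contribution → 0.6522 μm/a
  chloride contribution → 1.423 μm/a
  total first-year rate 2.076 μm/a
Ordering by μm/a: zinc (4.93) > copper (2.08)

copper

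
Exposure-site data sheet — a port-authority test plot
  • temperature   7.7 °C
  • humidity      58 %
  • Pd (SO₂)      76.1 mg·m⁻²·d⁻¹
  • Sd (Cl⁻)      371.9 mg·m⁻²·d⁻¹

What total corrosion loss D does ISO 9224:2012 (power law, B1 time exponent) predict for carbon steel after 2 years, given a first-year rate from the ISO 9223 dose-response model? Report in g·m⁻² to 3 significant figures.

carbon steel: f(T) = +0.150·(T−10) [T≤10 °C] = -0.3450
  Pd branch = 1.77·Pd^0.52·e^(0.02·RH+f) = 38.04 μm/a
  Sd branch = 0.102·Sd^0.62·e^(0.033·RH+0.04·T) = 36.92 μm/a
  r_corr = 38.04 + 36.92 = 74.96 μm/a
Long-term exponent b (ISO 9224 Table 2, B1) = 0.523
  D(2) = 74.96 × 2^0.523 = 74.96 × 1.437 = 107.7 μm
  Mass loss = 107.7 μm × 7.85 g/cm³ = 845.6 g·m⁻²

D(2) = 846 g·m⁻²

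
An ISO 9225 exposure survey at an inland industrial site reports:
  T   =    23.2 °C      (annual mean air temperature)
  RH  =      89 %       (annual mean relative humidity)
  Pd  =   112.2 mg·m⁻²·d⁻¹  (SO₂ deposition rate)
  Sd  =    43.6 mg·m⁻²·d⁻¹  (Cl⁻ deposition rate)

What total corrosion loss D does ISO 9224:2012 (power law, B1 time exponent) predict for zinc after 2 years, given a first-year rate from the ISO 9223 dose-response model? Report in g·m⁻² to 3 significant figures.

zinc: temperature factor f = -0.071·(13.2) = -0.9372
  Pd branch = 0.0129·Pd^0.44·e^(0.046·RH+f) = 2.419 μm/a
  Sd branch = 0.0175·Sd^0.57·e^(0.008·RH+0.085·T) = 2.204 μm/a
  r_corr = 2.419 + 2.204 = 4.623 μm/a
Power-law: D(2) = r_corr · 2^0.813
  D(2) = 4.623 × 2^0.813 = 4.623 × 1.757 = 8.121 μm
  Mass loss = 8.121 μm × 7.14 g/cm³ = 57.98 g·m⁻²

D(2) = 58.0 g·m⁻²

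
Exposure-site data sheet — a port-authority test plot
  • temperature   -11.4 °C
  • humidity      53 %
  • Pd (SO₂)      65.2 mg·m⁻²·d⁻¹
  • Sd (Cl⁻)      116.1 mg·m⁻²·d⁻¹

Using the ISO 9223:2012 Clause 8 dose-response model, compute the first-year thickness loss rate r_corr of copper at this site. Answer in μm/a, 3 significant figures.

copper: f(T) = +0.126·(T−10) [T≤10 °C] = -2.6964
  sulphur-dioxide contribution → 0.02415 μm/a
  chloride contribution → 0.1426 μm/a
  ⇒ r_corr(copper) = 0.1668 μm/a

r_corr = 0.167 μm/a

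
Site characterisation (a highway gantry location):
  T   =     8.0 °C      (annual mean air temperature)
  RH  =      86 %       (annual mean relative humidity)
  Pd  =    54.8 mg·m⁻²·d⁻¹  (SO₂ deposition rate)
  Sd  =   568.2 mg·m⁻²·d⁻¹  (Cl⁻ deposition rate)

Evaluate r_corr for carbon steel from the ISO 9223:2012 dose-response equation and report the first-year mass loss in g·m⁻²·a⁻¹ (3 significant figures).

carbon steel: f(T) = +0.150·(T−10) [T≤10 °C] = -0.3000
  sulphur-dioxide contribution → 58.73 μm/a
  chloride contribution → 122.4 μm/a
  total first-year rate 181.2 μm/a
Convert to mass loss: 181.2 μm/a × 7.85 g/cm³ = 1422 g·m⁻²·a⁻¹

r_corr = 1.42e+03 g·m⁻²·a⁻¹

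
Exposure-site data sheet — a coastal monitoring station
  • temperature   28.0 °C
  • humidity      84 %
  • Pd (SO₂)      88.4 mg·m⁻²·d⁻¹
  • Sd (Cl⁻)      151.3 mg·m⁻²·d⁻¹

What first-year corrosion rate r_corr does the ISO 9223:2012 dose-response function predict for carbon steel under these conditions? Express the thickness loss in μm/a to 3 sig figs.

r_corr = 149 μm/a

carbon steel: T>10 °C ⇒ hinge -0.054·(28.0−10) = -0.9720
  SO₂ term: 1.77·88.4^0.52·exp(0.02·84-0.9720) = 36.95
  Cl⁻ term: 0.102·151.3^0.62·exp(0.033·84+0.04·28.0) = 112.3
  sum: 36.95 + 112.3 → r_corr = 149.2 μm/a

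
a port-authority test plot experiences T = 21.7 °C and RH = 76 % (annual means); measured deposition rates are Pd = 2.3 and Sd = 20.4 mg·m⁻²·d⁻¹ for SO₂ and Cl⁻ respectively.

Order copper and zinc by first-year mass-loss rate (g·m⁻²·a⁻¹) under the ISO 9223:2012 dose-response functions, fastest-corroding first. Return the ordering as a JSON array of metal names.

copper: T>10 °C ⇒ hinge -0.080·(21.7−10) = -0.9360
  Pd branch = 0.0053·Pd^0.26·e^(0.059·RH+f) = 0.2287 μm/a
  Sd branch = 0.01025·Sd^0.27·e^(0.036·RH+0.049·T) = 1.034 μm/a
  sum: 0.2287 + 1.034 → r_corr = 1.262 μm/a
  mass loss = 1.262 μm/a × 8.96 g/cm³ = 11.31 g·m⁻²·a⁻¹
zinc: temperature factor f = -0.071·(11.7) = -0.8307
  Pd branch = 0.0129·Pd^0.44·e^(0.046·RH+f) = 0.2675 μm/a
  Sd branch = 0.0175·Sd^0.57·e^(0.008·RH+0.085·T) = 1.134 μm/a
  sum: 0.2675 + 1.134 → r_corr = 1.402 μm/a
  mass loss = 1.402 μm/a × 7.14 g/cm³ = 10.01 g·m⁻²·a⁻¹
Ordering by g·m⁻²·a⁻¹: copper (11.3) > zinc (10)

["copper", "zinc"]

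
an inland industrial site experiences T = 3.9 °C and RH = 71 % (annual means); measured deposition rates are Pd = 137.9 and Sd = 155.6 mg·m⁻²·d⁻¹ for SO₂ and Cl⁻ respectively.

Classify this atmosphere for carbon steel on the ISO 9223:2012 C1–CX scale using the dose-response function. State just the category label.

C4

carbon steel: f(T) = +0.150·(T−10) [T≤10 °C] = -0.9150
  SO₂ term: 1.77·137.9^0.52·exp(0.02·71-0.9150) = 38.01
  Cl⁻ term: 0.102·155.6^0.62·exp(0.033·71+0.04·3.9) = 28.38
  sum: 38.01 + 28.38 → r_corr = 66.38 μm/a
ISO 9223 Table 2 (carbon steel): 50 < 66.4 ≤ 80 μm/a ⇒ C4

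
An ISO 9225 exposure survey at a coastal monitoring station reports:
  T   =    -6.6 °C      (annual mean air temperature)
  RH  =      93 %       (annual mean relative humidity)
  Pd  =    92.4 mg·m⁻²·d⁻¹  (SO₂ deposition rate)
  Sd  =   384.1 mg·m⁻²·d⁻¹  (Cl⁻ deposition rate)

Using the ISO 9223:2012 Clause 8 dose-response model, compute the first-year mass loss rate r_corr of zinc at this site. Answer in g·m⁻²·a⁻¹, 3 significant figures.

r_corr = 30.4 g·m⁻²·a⁻¹

zinc: T≤10 °C ⇒ hinge +0.038·(-6.6−10) = -0.6308
  Pd branch = 0.0129·Pd^0.44·e^(0.046·RH+f) = 3.626 μm/a
  Sd branch = 0.0175·Sd^0.57·e^(0.008·RH+0.085·T) = 0.6247 μm/a
  r_corr = 3.626 + 0.6247 = 4.251 μm/a
Convert to mass loss: 4.251 μm/a × 7.14 g/cm³ = 30.35 g·m⁻²·a⁻¹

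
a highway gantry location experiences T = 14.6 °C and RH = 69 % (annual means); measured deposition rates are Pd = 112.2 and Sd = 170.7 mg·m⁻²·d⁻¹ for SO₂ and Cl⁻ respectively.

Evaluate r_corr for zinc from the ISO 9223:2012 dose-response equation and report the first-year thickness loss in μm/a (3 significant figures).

zinc: f(T) = -0.071·(T−10) [T>10 °C] = -0.3266
  SO₂ term: 0.0129·112.2^0.44·exp(0.046·69-0.3266) = 1.775
  Cl⁻ term: 0.0175·170.7^0.57·exp(0.008·69+0.085·14.6) = 1.968
  r_corr = 1.775 + 1.968 = 3.743 μm/a

r_corr = 3.74 μm/a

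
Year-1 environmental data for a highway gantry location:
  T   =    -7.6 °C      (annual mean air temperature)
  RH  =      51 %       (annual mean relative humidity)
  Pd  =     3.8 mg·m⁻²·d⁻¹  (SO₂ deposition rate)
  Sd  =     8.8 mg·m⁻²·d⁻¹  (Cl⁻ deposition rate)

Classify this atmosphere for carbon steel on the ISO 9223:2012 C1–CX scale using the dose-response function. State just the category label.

carbon steel: temperature factor f = +0.150·(-17.6) = -2.6400
  SO₂ term: 1.77·3.8^0.52·exp(0.02·51-2.6400) = 0.7013
  Cl⁻ term: 0.102·8.8^0.62·exp(0.033·51+0.04·-7.6) = 1.56
  sum: 0.7013 + 1.56 → r_corr = 2.261 μm/a
2.26 μm/a falls in (1.3, 25] for carbon steel → category C2

C2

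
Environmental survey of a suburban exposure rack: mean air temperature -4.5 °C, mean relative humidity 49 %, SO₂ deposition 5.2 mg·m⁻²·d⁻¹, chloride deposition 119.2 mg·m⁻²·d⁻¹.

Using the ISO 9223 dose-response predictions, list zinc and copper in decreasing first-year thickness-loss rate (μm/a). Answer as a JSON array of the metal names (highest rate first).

zinc: T≤10 °C ⇒ hinge +0.038·(-4.5−10) = -0.5510
  Pd branch = 0.0129·Pd^0.44·e^(0.046·RH+f) = 0.1463 μm/a
  Sd branch = 0.0175·Sd^0.57·e^(0.008·RH+0.085·T) = 0.2696 μm/a
  sum: 0.1463 + 0.2696 → r_corr = 0.4158 μm/a
copper: temperature factor f = +0.126·(-14.5) = -1.8270
  Pd branch = 0.0053·Pd^0.26·e^(0.059·RH+f) = 0.02358 μm/a
  Sd branch = 0.01025·Sd^0.27·e^(0.036·RH+0.049·T) = 0.1744 μm/a
  sum: 0.02358 + 0.1744 → r_corr = 0.198 μm/a
Ordering by μm/a: zinc (0.416) > copper (0.198)

["zinc", "copper"]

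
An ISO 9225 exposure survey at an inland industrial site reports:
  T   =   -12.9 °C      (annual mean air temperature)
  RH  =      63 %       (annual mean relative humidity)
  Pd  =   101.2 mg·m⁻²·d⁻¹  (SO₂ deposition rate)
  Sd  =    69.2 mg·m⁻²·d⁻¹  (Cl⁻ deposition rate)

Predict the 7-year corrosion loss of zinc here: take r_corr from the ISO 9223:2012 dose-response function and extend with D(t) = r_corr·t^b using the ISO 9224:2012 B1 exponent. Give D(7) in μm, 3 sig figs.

D(7) = 4.16 μm

zinc: temperature factor f = +0.038·(-22.9) = -0.8702
  sulphur-dioxide contribution → 0.7474 μm/a
  chloride contribution → 0.1083 μm/a
  ⇒ r_corr(zinc) = 0.8557 μm/a
ISO 9224: D(t) = r_corr · t^b with b = 0.813 (zinc, B1)
  D(7) = 0.8557 × 7^0.813 = 0.8557 × 4.865 = 4.163 μm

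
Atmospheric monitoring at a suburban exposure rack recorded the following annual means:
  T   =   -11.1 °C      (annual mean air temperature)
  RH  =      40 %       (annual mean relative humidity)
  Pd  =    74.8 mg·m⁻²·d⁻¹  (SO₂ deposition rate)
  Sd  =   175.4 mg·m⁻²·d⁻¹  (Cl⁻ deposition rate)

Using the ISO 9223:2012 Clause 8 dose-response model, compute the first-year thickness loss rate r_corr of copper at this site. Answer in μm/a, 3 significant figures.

copper: f(T) = +0.126·(T−10) [T≤10 °C] = -2.6586
  Pd branch = 0.0053·Pd^0.26·e^(0.059·RH+f) = 0.01207 μm/a
  Cl⁻ term: 0.01025·175.4^0.27·exp(0.036·40+0.049·-11.1) = 0.1013
  sum: 0.01207 + 0.1013 → r_corr = 0.1134 μm/a

r_corr = 0.113 μm/a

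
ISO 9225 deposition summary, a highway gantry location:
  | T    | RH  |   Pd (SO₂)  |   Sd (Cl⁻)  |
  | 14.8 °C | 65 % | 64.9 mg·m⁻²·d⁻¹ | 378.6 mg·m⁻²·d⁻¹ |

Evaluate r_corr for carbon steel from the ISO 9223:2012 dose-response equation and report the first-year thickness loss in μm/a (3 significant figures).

carbon steel: T>10 °C ⇒ hinge -0.054·(14.8−10) = -0.2592
  Pd branch = 1.77·Pd^0.52·e^(0.02·RH+f) = 43.89 μm/a
  Cl⁻ term: 0.102·378.6^0.62·exp(0.033·65+0.04·14.8) = 62.48
  r_corr = 43.89 + 62.48 = 106.4 μm/a

r_corr = 106 μm/a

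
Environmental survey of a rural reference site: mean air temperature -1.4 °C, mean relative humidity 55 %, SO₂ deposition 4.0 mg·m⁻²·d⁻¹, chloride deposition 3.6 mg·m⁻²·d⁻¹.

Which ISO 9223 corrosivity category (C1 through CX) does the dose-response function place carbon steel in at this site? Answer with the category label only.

carbon steel: temperature factor f = +0.150·(-11.4) = -1.7100
  Pd branch = 1.77·Pd^0.52·e^(0.02·RH+f) = 1.978 μm/a
  Cl⁻ term: 0.102·3.6^0.62·exp(0.033·55+0.04·-1.4) = 1.31
  sum: 1.978 + 1.31 → r_corr = 3.288 μm/a
Category bounds: 1.3…25 μm/a bracket r_corr ⇒ C2

C2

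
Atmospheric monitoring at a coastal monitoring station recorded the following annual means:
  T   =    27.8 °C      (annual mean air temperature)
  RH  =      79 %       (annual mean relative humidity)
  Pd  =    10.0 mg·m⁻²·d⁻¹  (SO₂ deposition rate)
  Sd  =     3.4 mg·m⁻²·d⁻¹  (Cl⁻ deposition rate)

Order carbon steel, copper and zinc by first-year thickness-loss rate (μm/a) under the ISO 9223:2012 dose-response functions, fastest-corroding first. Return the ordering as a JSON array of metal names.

carbon steel: T>10 °C ⇒ hinge -0.054·(27.8−10) = -0.9612
  Pd branch = 1.77·Pd^0.52·e^(0.02·RH+f) = 10.88 μm/a
  Sd branch = 0.102·Sd^0.62·e^(0.033·RH+0.04·T) = 8.98 μm/a
  sum: 10.88 + 8.98 → r_corr = 19.86 μm/a
copper: f(T) = -0.080·(T−10) [T>10 °C] = -1.4240
  Pd branch = 0.0053·Pd^0.26·e^(0.059·RH+f) = 0.2455 μm/a
  Cl⁻ term: 0.01025·3.4^0.27·exp(0.036·79+0.049·27.8) = 0.9571
  r_corr = 0.2455 + 0.9571 = 1.203 μm/a
zinc: temperature factor f = -0.071·(17.8) = -1.2638
  Pd branch = 0.0129·Pd^0.44·e^(0.046·RH+f) = 0.3801 μm/a
  Cl⁻ term: 0.0175·3.4^0.57·exp(0.008·79+0.085·27.8) = 0.7026
  r_corr = 0.3801 + 0.7026 = 1.083 μm/a
Ordering by μm/a: carbon steel (19.9) > copper (1.2) > zinc (1.08)

["carbon steel", "copper", "zinc"]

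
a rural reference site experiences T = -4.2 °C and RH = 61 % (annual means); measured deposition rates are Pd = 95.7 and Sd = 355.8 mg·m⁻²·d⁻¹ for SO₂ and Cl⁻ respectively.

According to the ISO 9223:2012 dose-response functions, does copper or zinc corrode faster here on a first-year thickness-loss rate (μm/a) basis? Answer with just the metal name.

zinc

copper: f(T) = +0.126·(T−10) [T≤10 °C] = -1.7892
  sulphur-dioxide contribution → 0.106 μm/a
  chloride contribution → 0.3663 μm/a
  total first-year rate 0.4723 μm/a
zinc: temperature factor f = +0.038·(-14.2) = -0.5396
  sulphur-dioxide contribution → 0.9257 μm/a
  chloride contribution → 0.5677 μm/a
  ⇒ r_corr(zinc) = 1.493 μm/a
Ordering by μm/a: zinc (1.49) > copper (0.472)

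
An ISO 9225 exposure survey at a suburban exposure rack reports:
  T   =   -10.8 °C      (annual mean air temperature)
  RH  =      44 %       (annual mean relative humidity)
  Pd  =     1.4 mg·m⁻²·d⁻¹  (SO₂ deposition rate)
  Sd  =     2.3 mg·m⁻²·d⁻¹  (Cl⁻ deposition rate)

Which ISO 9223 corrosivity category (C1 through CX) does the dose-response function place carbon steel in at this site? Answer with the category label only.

C1

carbon steel: temperature factor f = +0.150·(-20.8) = -3.1200
  SO₂ term: 1.77·1.4^0.52·exp(0.02·44-3.1200) = 0.2245
  Sd branch = 0.102·Sd^0.62·e^(0.033·RH+0.04·T) = 0.4741 μm/a
  r_corr = 0.2245 + 0.4741 = 0.6985 μm/a
0.699 μm/a falls in (0, 1.3] for carbon steel → category C1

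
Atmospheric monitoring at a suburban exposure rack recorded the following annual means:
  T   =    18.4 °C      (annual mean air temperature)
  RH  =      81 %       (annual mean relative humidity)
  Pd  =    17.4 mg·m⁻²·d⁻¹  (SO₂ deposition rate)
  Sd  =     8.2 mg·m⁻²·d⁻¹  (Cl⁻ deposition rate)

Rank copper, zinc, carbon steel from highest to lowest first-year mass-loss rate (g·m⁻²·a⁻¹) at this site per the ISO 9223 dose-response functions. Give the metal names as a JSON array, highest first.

["carbon steel", "copper", "zinc"]

copper: f(T) = -0.080·(T−10) [T>10 °C] = -0.6720
  Pd branch = 0.0053·Pd^0.26·e^(0.059·RH+f) = 0.6768 μm/a
  Cl⁻ term: 0.01025·8.2^0.27·exp(0.036·81+0.049·18.4) = 0.823
  sum: 0.6768 + 0.823 → r_corr = 1.5 μm/a
  mass loss = 1.5 μm/a × 8.96 g/cm³ = 13.44 g·m⁻²·a⁻¹
zinc: f(T) = -0.071·(T−10) [T>10 °C] = -0.5964
  Pd branch = 0.0129·Pd^0.44·e^(0.046·RH+f) = 1.037 μm/a
  Cl⁻ term: 0.0175·8.2^0.57·exp(0.008·81+0.085·18.4) = 0.5304
  r_corr = 1.037 + 0.5304 = 1.567 μm/a
  mass loss = 1.567 μm/a × 7.14 g/cm³ = 11.19 g·m⁻²·a⁻¹
carbon steel: f(T) = -0.054·(T−10) [T>10 °C] = -0.4536
  SO₂ term: 1.77·17.4^0.52·exp(0.02·81-0.4536) = 25.1
  Sd branch = 0.102·Sd^0.62·e^(0.033·RH+0.04·T) = 11.37 μm/a
  r_corr = 25.1 + 11.37 = 36.46 μm/a
  mass loss = 36.46 μm/a × 7.85 g/cm³ = 286.2 g·m⁻²·a⁻¹
Ordering by g·m⁻²·a⁻¹: carbon steel (286) > copper (13.4) > zinc (11.2)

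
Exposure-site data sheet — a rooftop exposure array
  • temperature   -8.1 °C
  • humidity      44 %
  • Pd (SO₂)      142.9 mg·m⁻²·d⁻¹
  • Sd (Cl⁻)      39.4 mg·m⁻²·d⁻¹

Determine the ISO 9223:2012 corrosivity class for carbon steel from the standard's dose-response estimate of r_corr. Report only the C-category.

carbon steel: temperature factor f = +0.150·(-18.1) = -2.7150
  SO₂ term: 1.77·142.9^0.52·exp(0.02·44-2.7150) = 3.73
  Cl⁻ term: 0.102·39.4^0.62·exp(0.033·44+0.04·-8.1) = 3.074
  r_corr = 3.73 + 3.074 = 6.803 μm/a
Category bounds: 1.3…25 μm/a bracket r_corr ⇒ C2

C2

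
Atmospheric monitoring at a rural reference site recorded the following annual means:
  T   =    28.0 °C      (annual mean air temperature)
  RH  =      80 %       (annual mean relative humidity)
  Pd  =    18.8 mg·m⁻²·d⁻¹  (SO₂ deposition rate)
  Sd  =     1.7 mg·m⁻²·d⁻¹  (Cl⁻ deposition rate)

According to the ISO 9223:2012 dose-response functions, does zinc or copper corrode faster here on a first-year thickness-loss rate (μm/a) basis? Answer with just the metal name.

copper

zinc: T>10 °C ⇒ hinge -0.071·(28.0−10) = -1.2780
  sulphur-dioxide contribution → 0.5181 μm/a
  chloride contribution → 0.4852 μm/a
  total first-year rate 1.003 μm/a
copper: T>10 °C ⇒ hinge -0.080·(28.0−10) = -1.4400
  sulphur-dioxide contribution → 0.302 μm/a
  chloride contribution → 0.8309 μm/a
  total first-year rate 1.133 μm/a
Ordering by μm/a: copper (1.13) > zinc (1)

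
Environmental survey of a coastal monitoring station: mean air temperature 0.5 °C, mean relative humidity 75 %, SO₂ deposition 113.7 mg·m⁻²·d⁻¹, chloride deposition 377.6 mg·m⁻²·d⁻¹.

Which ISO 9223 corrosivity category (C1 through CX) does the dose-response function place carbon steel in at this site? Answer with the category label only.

carbon steel: temperature factor f = +0.150·(-9.5) = -1.4250
  SO₂ term: 1.77·113.7^0.52·exp(0.02·75-1.4250) = 22.36
  Cl⁻ term: 0.102·377.6^0.62·exp(0.033·75+0.04·0.5) = 48.97
  sum: 22.36 + 48.97 → r_corr = 71.33 μm/a
ISO 9223 Table 2 (carbon steel): 50 < 71.3 ≤ 80 μm/a ⇒ C4

C4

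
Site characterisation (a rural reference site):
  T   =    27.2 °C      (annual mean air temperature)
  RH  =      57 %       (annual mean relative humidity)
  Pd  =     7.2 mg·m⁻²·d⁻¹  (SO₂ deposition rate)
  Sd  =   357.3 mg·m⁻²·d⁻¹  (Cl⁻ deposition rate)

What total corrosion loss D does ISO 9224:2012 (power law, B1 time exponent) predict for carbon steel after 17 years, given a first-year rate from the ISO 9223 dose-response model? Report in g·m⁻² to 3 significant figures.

D(17) = 2.84e+03 g·m⁻²

carbon steel: f(T) = -0.054·(T−10) [T>10 °C] = -0.9288
  sulphur-dioxide contribution → 6.103 μm/a
  chloride contribution → 76.02 μm/a
  ⇒ r_corr(carbon steel) = 82.12 μm/a
ISO 9224: D(t) = r_corr · t^b with b = 0.523 (carbon steel, B1)
  D(17) = 82.12 × 17^0.523 = 82.12 × 4.401 = 361.4 μm
  Mass loss = 361.4 μm × 7.85 g/cm³ = 2837 g·m⁻²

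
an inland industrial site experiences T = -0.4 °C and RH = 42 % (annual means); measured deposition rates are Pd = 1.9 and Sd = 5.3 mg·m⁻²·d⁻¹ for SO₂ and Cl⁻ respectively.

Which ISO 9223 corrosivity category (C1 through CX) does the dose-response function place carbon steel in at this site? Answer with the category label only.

carbon steel: T≤10 °C ⇒ hinge +0.150·(-0.4−10) = -1.5600
  Pd branch = 1.77·Pd^0.52·e^(0.02·RH+f) = 1.203 μm/a
  Sd branch = 0.102·Sd^0.62·e^(0.033·RH+0.04·T) = 1.129 μm/a
  r_corr = 1.203 + 1.129 = 2.332 μm/a
Category bounds: 1.3…25 μm/a bracket r_corr ⇒ C2

C2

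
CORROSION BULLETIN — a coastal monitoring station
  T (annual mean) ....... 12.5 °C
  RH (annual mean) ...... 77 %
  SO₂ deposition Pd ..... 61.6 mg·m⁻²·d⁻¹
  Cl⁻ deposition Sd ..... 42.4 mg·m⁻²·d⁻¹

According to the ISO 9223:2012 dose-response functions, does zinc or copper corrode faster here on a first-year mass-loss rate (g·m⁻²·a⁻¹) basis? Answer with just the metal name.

zinc

zinc: T>10 °C ⇒ hinge -0.071·(12.5−10) = -0.1775
  sulphur-dioxide contribution → 2.287 μm/a
  chloride contribution → 0.7936 μm/a
  total first-year rate 3.08 μm/a
  mass loss = 3.08 μm/a × 7.14 g/cm³ = 21.99 g·m⁻²·a⁻¹
copper: temperature factor f = -0.080·(2.5) = -0.2000
  sulphur-dioxide contribution → 1.19 μm/a
  chloride contribution → 0.8317 μm/a
  ⇒ r_corr(copper) = 2.022 μm/a
  mass loss = 2.022 μm/a × 8.96 g/cm³ = 18.12 g·m⁻²·a⁻¹
Ordering by g·m⁻²·a⁻¹: zinc (22) > copper (18.1)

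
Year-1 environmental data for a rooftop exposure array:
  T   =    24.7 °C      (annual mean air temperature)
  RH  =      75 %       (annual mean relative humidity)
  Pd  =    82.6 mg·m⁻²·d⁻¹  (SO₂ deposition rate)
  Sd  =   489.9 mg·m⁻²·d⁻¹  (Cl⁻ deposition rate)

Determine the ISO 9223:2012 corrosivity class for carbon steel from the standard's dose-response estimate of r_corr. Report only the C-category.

carbon steel: temperature factor f = -0.054·(14.7) = -0.7938
  Pd branch = 1.77·Pd^0.52·e^(0.02·RH+f) = 35.6 μm/a
  Sd branch = 0.102·Sd^0.62·e^(0.033·RH+0.04·T) = 151.5 μm/a
  sum: 35.6 + 151.5 → r_corr = 187.1 μm/a
Category bounds: 80…200 μm/a bracket r_corr ⇒ C5

C5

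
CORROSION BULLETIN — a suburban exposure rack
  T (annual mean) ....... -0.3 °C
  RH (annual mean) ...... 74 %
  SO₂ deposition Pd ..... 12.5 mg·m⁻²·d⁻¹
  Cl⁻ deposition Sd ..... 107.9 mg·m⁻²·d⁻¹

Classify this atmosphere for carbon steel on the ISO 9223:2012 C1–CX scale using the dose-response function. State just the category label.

C3

carbon steel: T≤10 °C ⇒ hinge +0.150·(-0.3−10) = -1.5450
  Pd branch = 1.77·Pd^0.52·e^(0.02·RH+f) = 6.168 μm/a
  Cl⁻ term: 0.102·107.9^0.62·exp(0.033·74+0.04·-0.3) = 21.11
  sum: 6.168 + 21.11 → r_corr = 27.27 μm/a
Category bounds: 25…50 μm/a bracket r_corr ⇒ C3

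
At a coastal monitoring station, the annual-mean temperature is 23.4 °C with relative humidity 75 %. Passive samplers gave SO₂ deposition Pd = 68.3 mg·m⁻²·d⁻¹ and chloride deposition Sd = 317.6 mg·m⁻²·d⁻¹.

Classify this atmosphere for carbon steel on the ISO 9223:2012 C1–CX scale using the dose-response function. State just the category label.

carbon steel: temperature factor f = -0.054·(13.4) = -0.7236
  sulphur-dioxide contribution → 34.6 μm/a
  chloride contribution → 109.9 μm/a
  ⇒ r_corr(carbon steel) = 144.5 μm/a
ISO 9223 Table 2 (carbon steel): 80 < 145 ≤ 200 μm/a ⇒ C5

C5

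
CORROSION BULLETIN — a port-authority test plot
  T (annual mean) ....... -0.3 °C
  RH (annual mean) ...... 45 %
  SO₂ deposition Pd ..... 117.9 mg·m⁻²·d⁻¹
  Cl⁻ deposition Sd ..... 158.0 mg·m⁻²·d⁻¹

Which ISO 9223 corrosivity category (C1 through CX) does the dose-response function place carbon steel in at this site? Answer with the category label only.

C2

carbon steel: f(T) = +0.150·(T−10) [T≤10 °C] = -1.5450
  SO₂ term: 1.77·117.9^0.52·exp(0.02·45-1.5450) = 11.09
  Cl⁻ term: 0.102·158.0^0.62·exp(0.033·45+0.04·-0.3) = 10.27
  sum: 11.09 + 10.27 → r_corr = 21.36 μm/a
Category bounds: 1.3…25 μm/a bracket r_corr ⇒ C2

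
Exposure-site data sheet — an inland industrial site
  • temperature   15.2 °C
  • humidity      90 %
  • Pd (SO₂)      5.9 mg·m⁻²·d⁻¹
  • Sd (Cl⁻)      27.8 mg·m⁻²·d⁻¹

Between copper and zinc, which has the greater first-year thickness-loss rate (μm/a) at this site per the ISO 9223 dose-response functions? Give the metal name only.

copper

copper: temperature factor f = -0.080·(5.2) = -0.4160
  sulphur-dioxide contribution → 1.122 μm/a
  chloride contribution → 1.353 μm/a
  total first-year rate 2.475 μm/a
zinc: temperature factor f = -0.071·(5.2) = -0.3692
  sulphur-dioxide contribution → 1.223 μm/a
  chloride contribution → 0.8709 μm/a
  total first-year rate 2.094 μm/a
Ordering by μm/a: copper (2.48) > zinc (2.09)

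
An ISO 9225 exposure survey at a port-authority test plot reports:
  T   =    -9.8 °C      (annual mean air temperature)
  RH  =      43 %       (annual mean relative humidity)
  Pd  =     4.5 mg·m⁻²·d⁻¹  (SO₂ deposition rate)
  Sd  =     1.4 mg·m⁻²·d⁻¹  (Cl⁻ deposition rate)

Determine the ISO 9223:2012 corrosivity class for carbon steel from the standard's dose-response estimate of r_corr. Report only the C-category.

carbon steel: temperature factor f = +0.150·(-19.8) = -2.9700
  sulphur-dioxide contribution → 0.4691 μm/a
  chloride contribution → 0.3509 μm/a
  ⇒ r_corr(carbon steel) = 0.82 μm/a
ISO 9223 Table 2 (carbon steel): 0 < 0.82 ≤ 1.3 μm/a ⇒ C1

C1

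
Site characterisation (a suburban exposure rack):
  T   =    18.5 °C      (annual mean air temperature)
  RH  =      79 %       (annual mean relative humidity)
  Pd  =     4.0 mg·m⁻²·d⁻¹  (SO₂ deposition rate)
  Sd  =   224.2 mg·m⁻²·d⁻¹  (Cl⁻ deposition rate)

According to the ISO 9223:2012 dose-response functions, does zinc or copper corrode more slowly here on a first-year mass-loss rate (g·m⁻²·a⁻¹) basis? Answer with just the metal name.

zinc: f(T) = -0.071·(T−10) [T>10 °C] = -0.6035
  sulphur-dioxide contribution → 0.4916 μm/a
  chloride contribution → 3.47 μm/a
  ⇒ r_corr(zinc) = 3.961 μm/a
  mass loss = 3.961 μm/a × 7.14 g/cm³ = 28.28 g·m⁻²·a⁻¹
copper: f(T) = -0.080·(T−10) [T>10 °C] = -0.6800
  sulphur-dioxide contribution → 0.4071 μm/a
  chloride contribution → 1.88 μm/a
  ⇒ r_corr(copper) = 2.287 μm/a
  mass loss = 2.287 μm/a × 8.96 g/cm³ = 20.5 g·m⁻²·a⁻¹
Ordering by g·m⁻²·a⁻¹: zinc (28.3) > copper (20.5)

copper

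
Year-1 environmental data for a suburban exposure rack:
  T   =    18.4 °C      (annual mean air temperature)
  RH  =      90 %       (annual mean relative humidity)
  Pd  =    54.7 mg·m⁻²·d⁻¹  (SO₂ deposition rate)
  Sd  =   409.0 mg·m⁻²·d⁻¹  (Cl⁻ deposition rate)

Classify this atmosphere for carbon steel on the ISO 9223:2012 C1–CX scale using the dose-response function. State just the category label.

carbon steel: temperature factor f = -0.054·(8.4) = -0.4536
  Pd branch = 1.77·Pd^0.52·e^(0.02·RH+f) = 54.51 μm/a
  Cl⁻ term: 0.102·409.0^0.62·exp(0.033·90+0.04·18.4) = 172.7
  r_corr = 54.51 + 172.7 = 227.2 μm/a
ISO 9223 Table 2 (carbon steel): 200 < 227 ≤ 700 μm/a ⇒ CX

CX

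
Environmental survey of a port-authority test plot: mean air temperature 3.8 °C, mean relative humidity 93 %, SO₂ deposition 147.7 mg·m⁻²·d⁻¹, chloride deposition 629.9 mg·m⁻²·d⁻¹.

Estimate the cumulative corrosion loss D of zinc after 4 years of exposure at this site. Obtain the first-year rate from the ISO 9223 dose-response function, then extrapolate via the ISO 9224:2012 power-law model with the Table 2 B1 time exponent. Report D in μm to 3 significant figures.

zinc: temperature factor f = +0.038·(-6.2) = -0.2356
  SO₂ term: 0.0129·147.7^0.44·exp(0.046·93-0.2356) = 6.618
  Cl⁻ term: 0.0175·629.9^0.57·exp(0.008·93+0.085·3.8) = 2.005
  r_corr = 6.618 + 2.005 = 8.622 μm/a
Power-law: D(4) = r_corr · 4^0.813
  D(4) = 8.622 × 4^0.813 = 8.622 × 3.087 = 26.61 μm

D(4) = 26.6 μm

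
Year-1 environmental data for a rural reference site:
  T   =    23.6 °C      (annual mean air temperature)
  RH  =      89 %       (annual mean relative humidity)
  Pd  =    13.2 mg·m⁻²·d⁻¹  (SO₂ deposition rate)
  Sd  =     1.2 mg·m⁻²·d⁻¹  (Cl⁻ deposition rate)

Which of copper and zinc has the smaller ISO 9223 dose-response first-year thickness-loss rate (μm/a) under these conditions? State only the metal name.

copper: f(T) = -0.080·(T−10) [T>10 °C] = -1.0880
  Pd branch = 0.0053·Pd^0.26·e^(0.059·RH+f) = 0.6662 μm/a
  Sd branch = 0.01025·Sd^0.27·e^(0.036·RH+0.049·T) = 0.8429 μm/a
  r_corr = 0.6662 + 0.8429 = 1.509 μm/a
zinc: T>10 °C ⇒ hinge -0.071·(23.6−10) = -0.9656
  Pd branch = 0.0129·Pd^0.44·e^(0.046·RH+f) = 0.9168 μm/a
  Sd branch = 0.0175·Sd^0.57·e^(0.008·RH+0.085·T) = 0.2942 μm/a
  sum: 0.9168 + 0.2942 → r_corr = 1.211 μm/a
Ordering by μm/a: copper (1.51) > zinc (1.21)

zinc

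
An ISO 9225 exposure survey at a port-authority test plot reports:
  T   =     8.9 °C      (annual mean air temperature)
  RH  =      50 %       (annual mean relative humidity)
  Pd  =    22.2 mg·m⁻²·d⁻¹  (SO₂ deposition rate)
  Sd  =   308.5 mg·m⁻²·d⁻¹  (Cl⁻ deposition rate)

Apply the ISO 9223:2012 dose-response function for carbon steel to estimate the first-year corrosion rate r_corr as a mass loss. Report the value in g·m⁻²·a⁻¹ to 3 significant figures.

r_corr = 369 g·m⁻²·a⁻¹

carbon steel: temperature factor f = +0.150·(-1.1) = -0.1650
  sulphur-dioxide contribution → 20.45 μm/a
  chloride contribution → 26.49 μm/a
  ⇒ r_corr(carbon steel) = 46.94 μm/a
Convert to mass loss: 46.94 μm/a × 7.85 g/cm³ = 368.5 g·m⁻²·a⁻¹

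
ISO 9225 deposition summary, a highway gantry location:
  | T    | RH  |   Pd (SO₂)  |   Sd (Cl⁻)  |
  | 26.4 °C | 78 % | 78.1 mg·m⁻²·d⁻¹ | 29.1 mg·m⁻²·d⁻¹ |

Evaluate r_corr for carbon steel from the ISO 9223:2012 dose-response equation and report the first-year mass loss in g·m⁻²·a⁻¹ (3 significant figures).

r_corr = 507 g·m⁻²·a⁻¹

carbon steel: f(T) = -0.054·(T−10) [T>10 °C] = -0.8856
  SO₂ term: 1.77·78.1^0.52·exp(0.02·78-0.8856) = 33.5
  Cl⁻ term: 0.102·29.1^0.62·exp(0.033·78+0.04·26.4) = 31.1
  r_corr = 33.5 + 31.1 = 64.6 μm/a
Convert to mass loss: 64.6 μm/a × 7.85 g/cm³ = 507.1 g·m⁻²·a⁻¹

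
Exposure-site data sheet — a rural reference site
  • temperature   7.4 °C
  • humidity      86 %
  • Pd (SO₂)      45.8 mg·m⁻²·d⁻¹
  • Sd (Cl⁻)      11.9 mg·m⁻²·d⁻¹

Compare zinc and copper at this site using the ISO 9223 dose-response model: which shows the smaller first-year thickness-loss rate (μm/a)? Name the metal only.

zinc: T≤10 °C ⇒ hinge +0.038·(7.4−10) = -0.0988
  sulphur-dioxide contribution → 3.285 μm/a
  chloride contribution → 0.268 μm/a
  ⇒ r_corr(zinc) = 3.553 μm/a
copper: temperature factor f = +0.126·(-2.6) = -0.3276
  sulphur-dioxide contribution → 1.65 μm/a
  chloride contribution → 0.6356 μm/a
  total first-year rate 2.285 μm/a
Ordering by μm/a: zinc (3.55) > copper (2.29)

copper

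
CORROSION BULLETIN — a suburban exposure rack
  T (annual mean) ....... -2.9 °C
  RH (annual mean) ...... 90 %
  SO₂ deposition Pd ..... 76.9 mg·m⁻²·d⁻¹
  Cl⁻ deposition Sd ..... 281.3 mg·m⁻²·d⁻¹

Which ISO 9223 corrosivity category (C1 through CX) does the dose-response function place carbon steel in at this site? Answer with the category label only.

C4

carbon steel: f(T) = +0.150·(T−10) [T≤10 °C] = -1.9350
  Pd branch = 1.77·Pd^0.52·e^(0.02·RH+f) = 14.79 μm/a
  Sd branch = 0.102·Sd^0.62·e^(0.033·RH+0.04·T) = 58.42 μm/a
  r_corr = 14.79 + 58.42 = 73.21 μm/a
73.2 μm/a falls in (50, 80] for carbon steel → category C4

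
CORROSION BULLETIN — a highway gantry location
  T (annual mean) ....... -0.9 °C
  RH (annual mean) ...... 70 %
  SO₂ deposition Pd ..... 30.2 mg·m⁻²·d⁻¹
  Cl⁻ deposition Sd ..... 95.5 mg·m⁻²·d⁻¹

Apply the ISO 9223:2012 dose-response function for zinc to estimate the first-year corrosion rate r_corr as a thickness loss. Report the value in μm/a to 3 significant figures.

zinc: temperature factor f = +0.038·(-10.9) = -0.4142
  Pd branch = 0.0129·Pd^0.44·e^(0.046·RH+f) = 0.9557 μm/a
  Sd branch = 0.0175·Sd^0.57·e^(0.008·RH+0.085·T) = 0.3816 μm/a
  sum: 0.9557 + 0.3816 → r_corr = 1.337 μm/a

r_corr = 1.34 μm/a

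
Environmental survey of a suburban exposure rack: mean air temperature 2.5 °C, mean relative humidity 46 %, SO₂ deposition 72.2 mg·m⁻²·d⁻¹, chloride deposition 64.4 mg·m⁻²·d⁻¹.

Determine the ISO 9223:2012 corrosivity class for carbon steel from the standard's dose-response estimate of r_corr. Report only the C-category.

C2

carbon steel: T≤10 °C ⇒ hinge +0.150·(2.5−10) = -1.1250
  Pd branch = 1.77·Pd^0.52·e^(0.02·RH+f) = 13.35 μm/a
  Sd branch = 0.102·Sd^0.62·e^(0.033·RH+0.04·T) = 6.805 μm/a
  r_corr = 13.35 + 6.805 = 20.15 μm/a
20.2 μm/a falls in (1.3, 25] for carbon steel → category C2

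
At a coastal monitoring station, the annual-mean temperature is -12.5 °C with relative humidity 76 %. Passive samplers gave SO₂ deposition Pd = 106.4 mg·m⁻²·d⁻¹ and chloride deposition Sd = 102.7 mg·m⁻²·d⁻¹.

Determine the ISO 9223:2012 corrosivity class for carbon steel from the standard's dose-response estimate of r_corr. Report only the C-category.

carbon steel: f(T) = +0.150·(T−10) [T≤10 °C] = -3.3750
  Pd branch = 1.77·Pd^0.52·e^(0.02·RH+f) = 3.136 μm/a
  Cl⁻ term: 0.102·102.7^0.62·exp(0.033·76+0.04·-12.5) = 13.42
  sum: 3.136 + 13.42 → r_corr = 16.56 μm/a
16.6 μm/a falls in (1.3, 25] for carbon steel → category C2

C2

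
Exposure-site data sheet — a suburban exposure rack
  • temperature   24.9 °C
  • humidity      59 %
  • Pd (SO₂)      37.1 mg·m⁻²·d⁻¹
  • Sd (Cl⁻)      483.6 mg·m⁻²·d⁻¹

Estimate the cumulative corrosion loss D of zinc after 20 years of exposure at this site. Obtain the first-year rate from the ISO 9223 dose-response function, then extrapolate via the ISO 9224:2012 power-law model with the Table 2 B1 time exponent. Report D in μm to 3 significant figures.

zinc: T>10 °C ⇒ hinge -0.071·(24.9−10) = -1.0579
  Pd branch = 0.0129·Pd^0.44·e^(0.046·RH+f) = 0.3314 μm/a
  Sd branch = 0.0175·Sd^0.57·e^(0.008·RH+0.085·T) = 7.895 μm/a
  r_corr = 0.3314 + 7.895 = 8.227 μm/a
Power-law: D(20) = r_corr · 20^0.813
  D(20) = 8.227 × 20^0.813 = 8.227 × 11.42 = 93.96 μm

D(20) = 94.0 μm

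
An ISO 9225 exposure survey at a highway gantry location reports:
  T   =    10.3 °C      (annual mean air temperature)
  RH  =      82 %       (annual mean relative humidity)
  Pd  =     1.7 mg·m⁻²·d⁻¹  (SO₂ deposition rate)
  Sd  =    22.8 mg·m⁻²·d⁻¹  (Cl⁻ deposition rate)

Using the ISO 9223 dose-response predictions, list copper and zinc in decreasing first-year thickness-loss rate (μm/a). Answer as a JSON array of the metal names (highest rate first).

["copper", "zinc"]

copper: temperature factor f = -0.080·(0.3) = -0.0240
  sulphur-dioxide contribution → 0.7497 μm/a
  chloride contribution → 0.7561 μm/a
  total first-year rate 1.506 μm/a
zinc: T>10 °C ⇒ hinge -0.071·(10.3−10) = -0.0213
  sulphur-dioxide contribution → 0.6933 μm/a
  chloride contribution → 0.481 μm/a
  ⇒ r_corr(zinc) = 1.174 μm/a
Ordering by μm/a: copper (1.51) > zinc (1.17)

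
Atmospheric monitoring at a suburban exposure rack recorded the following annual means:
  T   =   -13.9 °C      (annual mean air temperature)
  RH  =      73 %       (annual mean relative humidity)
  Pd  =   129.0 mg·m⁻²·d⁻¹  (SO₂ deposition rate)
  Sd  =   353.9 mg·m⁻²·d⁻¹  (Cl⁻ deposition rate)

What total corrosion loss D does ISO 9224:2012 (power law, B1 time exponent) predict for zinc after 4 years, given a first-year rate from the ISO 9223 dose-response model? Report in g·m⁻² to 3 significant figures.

zinc: T≤10 °C ⇒ hinge +0.038·(-13.9−10) = -0.9082
  SO₂ term: 0.0129·129.0^0.44·exp(0.046·73-0.9082) = 1.268
  Cl⁻ term: 0.0175·353.9^0.57·exp(0.008·73+0.085·-13.9) = 0.2732
  r_corr = 1.268 + 0.2732 = 1.541 μm/a
Long-term exponent b (ISO 9224 Table 2, B1) = 0.813
  D(4) = 1.541 × 4^0.813 = 1.541 × 3.087 = 4.757 μm
  Mass loss = 4.757 μm × 7.14 g/cm³ = 33.97 g·m⁻²

D(4) = 34.0 g·m⁻²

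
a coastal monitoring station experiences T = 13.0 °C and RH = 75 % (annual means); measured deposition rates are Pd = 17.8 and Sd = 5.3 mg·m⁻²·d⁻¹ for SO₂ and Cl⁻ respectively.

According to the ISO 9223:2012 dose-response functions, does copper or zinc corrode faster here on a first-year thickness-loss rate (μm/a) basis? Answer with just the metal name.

zinc

copper: temperature factor f = -0.080·(3.0) = -0.2400
  sulphur-dioxide contribution → 0.7361 μm/a
  chloride contribution → 0.4524 μm/a
  ⇒ r_corr(copper) = 1.188 μm/a
zinc: f(T) = -0.071·(T−10) [T>10 °C] = -0.2130
  sulphur-dioxide contribution → 1.166 μm/a
  chloride contribution → 0.2491 μm/a
  ⇒ r_corr(zinc) = 1.415 μm/a
Ordering by μm/a: zinc (1.41) > copper (1.19)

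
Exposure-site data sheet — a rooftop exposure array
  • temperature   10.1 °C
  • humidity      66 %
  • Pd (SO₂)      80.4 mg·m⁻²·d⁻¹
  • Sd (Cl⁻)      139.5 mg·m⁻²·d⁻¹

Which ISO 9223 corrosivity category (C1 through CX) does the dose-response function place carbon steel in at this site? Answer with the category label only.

C5

carbon steel: T>10 °C ⇒ hinge -0.054·(10.1−10) = -0.0054
  SO₂ term: 1.77·80.4^0.52·exp(0.02·66-0.0054) = 64.51
  Cl⁻ term: 0.102·139.5^0.62·exp(0.033·66+0.04·10.1) = 28.81
  r_corr = 64.51 + 28.81 = 93.32 μm/a
93.3 μm/a falls in (80, 200] for carbon steel → category C5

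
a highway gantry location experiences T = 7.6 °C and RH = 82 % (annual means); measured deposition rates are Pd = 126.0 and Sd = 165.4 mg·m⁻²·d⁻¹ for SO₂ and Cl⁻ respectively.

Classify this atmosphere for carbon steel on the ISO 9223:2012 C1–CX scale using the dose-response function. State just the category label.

carbon steel: temperature factor f = +0.150·(-2.4) = -0.3600
  Pd branch = 1.77·Pd^0.52·e^(0.02·RH+f) = 78.72 μm/a
  Cl⁻ term: 0.102·165.4^0.62·exp(0.033·82+0.04·7.6) = 49.13
  sum: 78.72 + 49.13 → r_corr = 127.8 μm/a
Category bounds: 80…200 μm/a bracket r_corr ⇒ C5

C5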